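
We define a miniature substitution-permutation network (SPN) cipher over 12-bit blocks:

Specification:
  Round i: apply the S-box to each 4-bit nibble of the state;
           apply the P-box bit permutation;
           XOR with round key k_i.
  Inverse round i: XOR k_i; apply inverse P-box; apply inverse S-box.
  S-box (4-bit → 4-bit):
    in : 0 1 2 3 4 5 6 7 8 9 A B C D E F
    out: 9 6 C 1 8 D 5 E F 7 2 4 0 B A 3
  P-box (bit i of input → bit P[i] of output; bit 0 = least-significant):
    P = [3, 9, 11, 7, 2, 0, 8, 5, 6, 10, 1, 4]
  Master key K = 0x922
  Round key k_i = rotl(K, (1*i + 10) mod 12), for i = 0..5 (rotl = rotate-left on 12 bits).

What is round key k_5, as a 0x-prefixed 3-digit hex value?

0x914

K = 0x922
k_0 = rotl(K, (1*0+10) mod 12) = rotl(K, 10) = 0xA48
k_1 = rotl(K, (1*1+10) mod 12) = rotl(K, 11) = 0x491
k_2 = rotl(K, (1*2+10) mod 12) = rotl(K, 0) = 0x922
k_3 = rotl(K, (1*3+10) mod 12) = rotl(K, 1) = 0x245
k_4 = rotl(K, (1*4+10) mod 12) = rotl(K, 2) = 0x48A
k_5 = rotl(K, (1*5+10) mod 12) = rotl(K, 3) = 0x914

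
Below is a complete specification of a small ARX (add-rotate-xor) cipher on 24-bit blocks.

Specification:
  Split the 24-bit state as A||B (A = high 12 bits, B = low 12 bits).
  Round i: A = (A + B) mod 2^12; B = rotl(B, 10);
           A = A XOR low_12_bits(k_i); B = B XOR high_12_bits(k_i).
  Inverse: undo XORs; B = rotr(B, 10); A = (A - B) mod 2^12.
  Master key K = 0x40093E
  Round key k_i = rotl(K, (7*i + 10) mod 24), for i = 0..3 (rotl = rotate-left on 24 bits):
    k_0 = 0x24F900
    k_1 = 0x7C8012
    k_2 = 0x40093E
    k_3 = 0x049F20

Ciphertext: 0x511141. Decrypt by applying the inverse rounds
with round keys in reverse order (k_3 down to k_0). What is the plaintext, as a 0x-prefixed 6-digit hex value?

s_0 = ciphertext = 0x511141
s_1 = InvRound(s_0, k_3) = 0x611420
s_2 = InvRound(s_1, k_2) = 0xEAF080
s_3 = InvRound(s_2, k_1) = 0x19CD21
s_4 = InvRound(s_3, k_0) = 0xAE1DBB

0xAE1DBB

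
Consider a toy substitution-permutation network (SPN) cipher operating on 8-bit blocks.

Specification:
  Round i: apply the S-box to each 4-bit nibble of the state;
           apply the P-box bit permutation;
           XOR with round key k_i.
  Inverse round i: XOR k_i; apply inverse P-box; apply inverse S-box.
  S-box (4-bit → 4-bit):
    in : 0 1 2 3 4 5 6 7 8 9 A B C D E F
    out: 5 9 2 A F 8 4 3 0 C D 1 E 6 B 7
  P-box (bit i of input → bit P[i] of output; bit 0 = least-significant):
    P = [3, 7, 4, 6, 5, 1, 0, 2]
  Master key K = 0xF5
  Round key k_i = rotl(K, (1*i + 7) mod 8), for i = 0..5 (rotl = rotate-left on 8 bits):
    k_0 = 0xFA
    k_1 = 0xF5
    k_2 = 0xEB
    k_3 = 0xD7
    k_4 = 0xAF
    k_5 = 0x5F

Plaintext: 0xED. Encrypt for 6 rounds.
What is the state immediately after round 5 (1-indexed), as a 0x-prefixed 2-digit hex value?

s_0 = plaintext = 0xED
s_1 = Round(s_0, k_0) = 0x4C
s_2 = Round(s_1, k_1) = 0x02
s_3 = Round(s_2, k_2) = 0x4A
s_4 = Round(s_3, k_3) = 0xA8
s_5 = Round(s_4, k_4) = 0x8A
s_6 = Round(s_5, k_5) = 0x07

0x8A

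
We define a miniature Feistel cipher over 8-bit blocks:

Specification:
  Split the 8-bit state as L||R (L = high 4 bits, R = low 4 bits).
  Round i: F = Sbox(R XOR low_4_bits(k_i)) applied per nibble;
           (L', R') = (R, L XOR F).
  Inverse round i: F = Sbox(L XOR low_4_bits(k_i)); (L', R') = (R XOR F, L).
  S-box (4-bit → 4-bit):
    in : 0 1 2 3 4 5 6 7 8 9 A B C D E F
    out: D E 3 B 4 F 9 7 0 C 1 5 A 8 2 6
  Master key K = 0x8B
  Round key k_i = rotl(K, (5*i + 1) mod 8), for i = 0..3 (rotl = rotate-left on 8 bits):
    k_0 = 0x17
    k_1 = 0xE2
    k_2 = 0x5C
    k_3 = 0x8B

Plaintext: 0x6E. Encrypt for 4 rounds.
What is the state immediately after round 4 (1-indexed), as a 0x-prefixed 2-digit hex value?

s_0 = plaintext = 0x6E
s_1 = Round(s_0, k_0) = 0xEA
s_2 = Round(s_1, k_1) = 0xAE
s_3 = Round(s_2, k_2) = 0xE9
s_4 = Round(s_3, k_3) = 0x9D

0x9D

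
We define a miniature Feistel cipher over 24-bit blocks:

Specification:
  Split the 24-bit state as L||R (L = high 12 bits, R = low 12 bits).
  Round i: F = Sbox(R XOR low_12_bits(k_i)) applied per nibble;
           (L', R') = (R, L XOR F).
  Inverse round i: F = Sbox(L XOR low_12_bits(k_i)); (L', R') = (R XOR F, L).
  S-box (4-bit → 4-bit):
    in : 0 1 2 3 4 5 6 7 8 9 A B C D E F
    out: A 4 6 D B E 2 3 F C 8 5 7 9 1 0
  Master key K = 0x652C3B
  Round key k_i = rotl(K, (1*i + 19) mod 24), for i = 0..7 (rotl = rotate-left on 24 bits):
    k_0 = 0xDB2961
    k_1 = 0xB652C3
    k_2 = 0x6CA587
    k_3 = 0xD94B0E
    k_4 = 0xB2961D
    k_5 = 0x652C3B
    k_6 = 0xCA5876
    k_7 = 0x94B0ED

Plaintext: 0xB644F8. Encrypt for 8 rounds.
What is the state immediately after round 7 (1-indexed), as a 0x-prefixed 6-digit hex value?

0xCDCCFC

s_0 = plaintext = 0xB644F8
s_1 = Round(s_0, k_0) = 0x4F82A8
s_2 = Round(s_1, k_1) = 0x2A8EDD
s_3 = Round(s_2, k_2) = 0xEDD740
s_4 = Round(s_3, k_3) = 0x74096C
s_5 = Round(s_4, k_4) = 0x96C774
s_6 = Round(s_5, k_5) = 0x774CDC
s_7 = Round(s_6, k_6) = 0xCDCCFC
s_8 = Round(s_7, k_7) = 0xCFCB98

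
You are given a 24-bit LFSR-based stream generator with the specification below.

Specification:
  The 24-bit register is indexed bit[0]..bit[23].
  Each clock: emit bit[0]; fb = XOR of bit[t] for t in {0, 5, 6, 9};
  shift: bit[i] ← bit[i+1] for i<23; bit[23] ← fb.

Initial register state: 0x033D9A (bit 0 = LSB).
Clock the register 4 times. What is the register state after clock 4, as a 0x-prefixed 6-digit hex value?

0xE033D9

reg_0 = 0x033D9A
clock 1: out=0, reg = 0x019ECD
clock 2: out=1, reg = 0x80CF66
clock 3: out=0, reg = 0xC067B3
clock 4: out=1, reg = 0xE033D9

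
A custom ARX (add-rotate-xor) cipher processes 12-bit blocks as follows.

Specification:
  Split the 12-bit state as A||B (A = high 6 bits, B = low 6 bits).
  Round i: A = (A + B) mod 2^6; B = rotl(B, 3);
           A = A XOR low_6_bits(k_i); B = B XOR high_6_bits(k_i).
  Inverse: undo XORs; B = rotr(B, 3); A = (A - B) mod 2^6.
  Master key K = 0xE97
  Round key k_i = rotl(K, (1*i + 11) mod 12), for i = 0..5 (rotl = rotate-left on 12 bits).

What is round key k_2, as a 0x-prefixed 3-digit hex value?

K = 0xE97
k_0 = rotl(K, (1*0+11) mod 12) = rotl(K, 11) = 0xF4B
k_1 = rotl(K, (1*1+11) mod 12) = rotl(K, 0) = 0xE97
k_2 = rotl(K, (1*2+11) mod 12) = rotl(K, 1) = 0xD2F

0xD2F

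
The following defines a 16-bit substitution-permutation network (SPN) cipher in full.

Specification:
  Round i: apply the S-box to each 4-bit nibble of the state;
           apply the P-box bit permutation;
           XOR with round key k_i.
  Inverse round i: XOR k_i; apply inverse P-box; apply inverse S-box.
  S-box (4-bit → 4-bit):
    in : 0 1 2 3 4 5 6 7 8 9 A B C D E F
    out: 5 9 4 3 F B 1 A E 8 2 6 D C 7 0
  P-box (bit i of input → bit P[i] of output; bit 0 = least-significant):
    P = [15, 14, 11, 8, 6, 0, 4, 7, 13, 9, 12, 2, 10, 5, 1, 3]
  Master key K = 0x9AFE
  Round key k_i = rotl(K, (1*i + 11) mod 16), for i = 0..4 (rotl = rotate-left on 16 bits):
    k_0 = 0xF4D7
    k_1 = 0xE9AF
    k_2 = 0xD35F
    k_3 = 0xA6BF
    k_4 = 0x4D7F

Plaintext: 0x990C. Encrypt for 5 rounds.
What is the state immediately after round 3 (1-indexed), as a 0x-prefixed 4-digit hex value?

s_0 = plaintext = 0x990C
s_1 = Round(s_0, k_0) = 0x7D8B
s_2 = Round(s_1, k_1) = 0xB112
s_3 = Round(s_2, k_2) = 0xFBB9
s_4 = Round(s_3, k_3) = 0xB5AE
s_5 = Round(s_4, k_4) = 0xA758

0xFBB9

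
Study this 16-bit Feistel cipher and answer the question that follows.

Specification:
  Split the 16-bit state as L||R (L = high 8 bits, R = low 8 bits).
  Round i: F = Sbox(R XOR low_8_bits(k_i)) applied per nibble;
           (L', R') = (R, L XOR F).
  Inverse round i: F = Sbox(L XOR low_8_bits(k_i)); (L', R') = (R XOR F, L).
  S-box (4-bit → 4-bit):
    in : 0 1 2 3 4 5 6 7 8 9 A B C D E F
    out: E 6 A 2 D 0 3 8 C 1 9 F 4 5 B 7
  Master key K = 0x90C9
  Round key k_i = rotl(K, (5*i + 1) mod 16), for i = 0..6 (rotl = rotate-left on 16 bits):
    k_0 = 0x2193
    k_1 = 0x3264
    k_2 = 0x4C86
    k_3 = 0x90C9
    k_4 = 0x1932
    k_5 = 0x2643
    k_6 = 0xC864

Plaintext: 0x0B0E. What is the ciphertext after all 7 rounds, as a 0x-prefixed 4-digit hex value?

s_0 = plaintext = 0x0B0E
s_1 = Round(s_0, k_0) = 0x0E1E
s_2 = Round(s_1, k_1) = 0x1E87
s_3 = Round(s_2, k_2) = 0x87F8
s_4 = Round(s_3, k_3) = 0xF8A1
s_5 = Round(s_4, k_4) = 0xA1EA
s_6 = Round(s_5, k_5) = 0xEA30
s_7 = Round(s_6, k_6) = 0x30E7

0x30E7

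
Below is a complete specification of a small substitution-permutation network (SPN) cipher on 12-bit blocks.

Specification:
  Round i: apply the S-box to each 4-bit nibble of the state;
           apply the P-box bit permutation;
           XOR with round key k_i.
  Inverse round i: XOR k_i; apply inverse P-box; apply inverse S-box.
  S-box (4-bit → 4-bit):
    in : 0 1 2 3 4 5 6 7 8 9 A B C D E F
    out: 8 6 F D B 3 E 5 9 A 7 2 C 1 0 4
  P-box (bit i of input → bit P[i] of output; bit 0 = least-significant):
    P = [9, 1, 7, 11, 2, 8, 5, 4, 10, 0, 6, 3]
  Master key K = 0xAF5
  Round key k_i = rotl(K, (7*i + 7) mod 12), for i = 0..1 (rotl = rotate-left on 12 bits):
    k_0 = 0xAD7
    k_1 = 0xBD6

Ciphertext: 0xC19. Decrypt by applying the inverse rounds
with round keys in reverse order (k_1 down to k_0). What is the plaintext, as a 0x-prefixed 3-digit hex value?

s_0 = ciphertext = 0xC19
s_1 = InvRound(s_0, k_1) = 0x25A
s_2 = InvRound(s_1, k_0) = 0x9DC

0x9DC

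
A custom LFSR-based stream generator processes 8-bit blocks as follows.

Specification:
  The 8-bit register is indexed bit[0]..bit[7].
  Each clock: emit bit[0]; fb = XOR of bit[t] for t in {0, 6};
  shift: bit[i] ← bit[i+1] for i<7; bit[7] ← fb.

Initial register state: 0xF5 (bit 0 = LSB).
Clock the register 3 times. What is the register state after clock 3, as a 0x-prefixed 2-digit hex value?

reg_0 = 0xF5
clock 1: out=1, reg = 0x7A
clock 2: out=0, reg = 0xBD
clock 3: out=1, reg = 0xDE

0xDE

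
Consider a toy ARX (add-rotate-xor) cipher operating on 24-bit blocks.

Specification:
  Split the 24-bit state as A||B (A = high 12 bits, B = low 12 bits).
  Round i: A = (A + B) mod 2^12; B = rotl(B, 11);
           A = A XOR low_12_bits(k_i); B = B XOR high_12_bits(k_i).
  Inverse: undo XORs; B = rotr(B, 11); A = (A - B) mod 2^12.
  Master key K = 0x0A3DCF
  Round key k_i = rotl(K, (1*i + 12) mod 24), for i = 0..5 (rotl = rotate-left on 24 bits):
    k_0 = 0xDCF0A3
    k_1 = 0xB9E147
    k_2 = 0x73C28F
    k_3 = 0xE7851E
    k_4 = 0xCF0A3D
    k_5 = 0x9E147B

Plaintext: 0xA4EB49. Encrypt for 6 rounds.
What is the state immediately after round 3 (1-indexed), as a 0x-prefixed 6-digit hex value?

s_0 = plaintext = 0xA4EB49
s_1 = Round(s_0, k_0) = 0x53406B
s_2 = Round(s_1, k_1) = 0x4D83AB
s_3 = Round(s_2, k_2) = 0xA0CEE9
s_4 = Round(s_3, k_3) = 0xDEB10C
s_5 = Round(s_4, k_4) = 0x4CAC76
s_6 = Round(s_5, k_5) = 0x53BFDA

0xA0CEE9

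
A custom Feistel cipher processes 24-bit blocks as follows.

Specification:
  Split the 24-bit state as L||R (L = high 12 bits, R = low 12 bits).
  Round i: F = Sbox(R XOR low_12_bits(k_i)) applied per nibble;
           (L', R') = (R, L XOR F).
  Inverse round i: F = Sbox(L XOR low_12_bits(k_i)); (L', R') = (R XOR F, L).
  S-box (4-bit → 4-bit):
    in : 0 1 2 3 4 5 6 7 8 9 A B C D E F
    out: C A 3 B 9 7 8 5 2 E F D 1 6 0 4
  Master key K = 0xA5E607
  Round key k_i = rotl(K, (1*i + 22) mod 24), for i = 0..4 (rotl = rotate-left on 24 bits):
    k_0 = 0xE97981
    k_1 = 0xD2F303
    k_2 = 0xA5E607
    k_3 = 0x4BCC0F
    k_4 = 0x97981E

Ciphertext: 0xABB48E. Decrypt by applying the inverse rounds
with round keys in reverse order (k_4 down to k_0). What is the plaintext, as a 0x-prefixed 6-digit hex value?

0xDCE7B8

s_0 = ciphertext = 0xABB48E
s_1 = InvRound(s_0, k_4) = 0x779ABB
s_2 = InvRound(s_1, k_3) = 0x7E3779
s_3 = InvRound(s_2, k_2) = 0xD707E3
s_4 = InvRound(s_3, k_1) = 0x7B8D70
s_5 = InvRound(s_4, k_0) = 0xDCE7B8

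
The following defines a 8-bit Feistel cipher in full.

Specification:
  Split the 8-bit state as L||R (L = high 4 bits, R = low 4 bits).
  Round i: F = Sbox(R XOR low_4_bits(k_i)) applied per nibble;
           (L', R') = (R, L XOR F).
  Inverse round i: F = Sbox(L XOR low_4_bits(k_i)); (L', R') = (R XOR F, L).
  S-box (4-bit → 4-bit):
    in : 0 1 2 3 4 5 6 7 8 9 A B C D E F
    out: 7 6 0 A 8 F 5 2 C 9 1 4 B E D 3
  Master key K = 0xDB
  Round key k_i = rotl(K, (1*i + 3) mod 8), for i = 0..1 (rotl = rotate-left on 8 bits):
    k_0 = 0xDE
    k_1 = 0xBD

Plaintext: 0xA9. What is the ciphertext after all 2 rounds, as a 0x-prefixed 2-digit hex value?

s_0 = plaintext = 0xA9
s_1 = Round(s_0, k_0) = 0x98
s_2 = Round(s_1, k_1) = 0x86

0x86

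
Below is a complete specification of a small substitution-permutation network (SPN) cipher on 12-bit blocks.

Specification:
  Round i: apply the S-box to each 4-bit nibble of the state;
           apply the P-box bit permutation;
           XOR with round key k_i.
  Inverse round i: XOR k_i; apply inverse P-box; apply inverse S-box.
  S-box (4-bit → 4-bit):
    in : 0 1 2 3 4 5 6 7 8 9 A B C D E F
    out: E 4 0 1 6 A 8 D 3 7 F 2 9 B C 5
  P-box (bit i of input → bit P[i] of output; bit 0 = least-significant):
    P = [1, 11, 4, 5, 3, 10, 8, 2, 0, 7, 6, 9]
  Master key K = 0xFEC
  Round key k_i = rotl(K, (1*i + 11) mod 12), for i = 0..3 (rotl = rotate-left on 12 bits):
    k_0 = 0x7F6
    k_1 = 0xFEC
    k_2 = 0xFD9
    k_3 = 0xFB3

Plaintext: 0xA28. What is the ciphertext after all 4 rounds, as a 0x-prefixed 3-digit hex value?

0x46D

s_0 = plaintext = 0xA28
s_1 = Round(s_0, k_0) = 0xD35
s_2 = Round(s_1, k_1) = 0x545
s_3 = Round(s_2, k_2) = 0x079
s_4 = Round(s_3, k_3) = 0x46D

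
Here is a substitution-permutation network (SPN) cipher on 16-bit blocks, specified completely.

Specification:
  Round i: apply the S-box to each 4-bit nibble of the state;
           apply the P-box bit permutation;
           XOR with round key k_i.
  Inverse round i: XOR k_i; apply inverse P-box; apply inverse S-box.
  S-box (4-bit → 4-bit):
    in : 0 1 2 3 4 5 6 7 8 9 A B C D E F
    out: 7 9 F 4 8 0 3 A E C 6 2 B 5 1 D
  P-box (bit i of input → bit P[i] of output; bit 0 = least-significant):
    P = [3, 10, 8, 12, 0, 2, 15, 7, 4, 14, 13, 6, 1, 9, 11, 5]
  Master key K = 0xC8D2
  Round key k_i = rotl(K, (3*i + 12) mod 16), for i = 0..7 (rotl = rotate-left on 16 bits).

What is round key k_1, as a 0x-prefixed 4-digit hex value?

0x6469

K = 0xC8D2
k_0 = rotl(K, (3*0+12) mod 16) = rotl(K, 12) = 0x2C8D
k_1 = rotl(K, (3*1+12) mod 16) = rotl(K, 15) = 0x6469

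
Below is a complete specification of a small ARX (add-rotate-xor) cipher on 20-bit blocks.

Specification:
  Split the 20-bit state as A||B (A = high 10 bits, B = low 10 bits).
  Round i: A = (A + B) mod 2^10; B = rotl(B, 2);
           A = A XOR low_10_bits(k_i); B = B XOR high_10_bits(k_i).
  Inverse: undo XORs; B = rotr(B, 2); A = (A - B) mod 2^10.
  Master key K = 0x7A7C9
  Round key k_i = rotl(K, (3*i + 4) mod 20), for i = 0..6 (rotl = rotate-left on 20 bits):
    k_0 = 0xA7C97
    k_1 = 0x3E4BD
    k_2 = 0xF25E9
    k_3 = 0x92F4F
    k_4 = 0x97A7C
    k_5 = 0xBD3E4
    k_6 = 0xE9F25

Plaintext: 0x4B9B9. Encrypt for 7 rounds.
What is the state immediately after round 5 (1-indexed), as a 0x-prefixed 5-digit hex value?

0xF1BBE

s_0 = plaintext = 0x4B9B9
s_1 = Round(s_0, k_0) = 0x9C07A
s_2 = Round(s_1, k_1) = 0x95D11
s_3 = Round(s_2, k_2) = 0xA078C
s_4 = Round(s_3, k_3) = 0x50878
s_5 = Round(s_4, k_4) = 0xF1BBE
s_6 = Round(s_5, k_5) = 0x1800F
s_7 = Round(s_6, k_6) = 0xD2B9B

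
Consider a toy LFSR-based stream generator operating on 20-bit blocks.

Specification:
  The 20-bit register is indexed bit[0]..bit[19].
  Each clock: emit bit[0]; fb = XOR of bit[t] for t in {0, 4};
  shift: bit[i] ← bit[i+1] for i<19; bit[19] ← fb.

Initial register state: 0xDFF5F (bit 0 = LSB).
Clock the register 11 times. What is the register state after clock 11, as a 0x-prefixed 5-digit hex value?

0x155BF

reg_0 = 0xDFF5F
clock 1: out=1, reg = 0x6FFAF
clock 2: out=1, reg = 0xB7FD7
clock 3: out=1, reg = 0x5BFEB
clock 4: out=1, reg = 0xADFF5
clock 5: out=1, reg = 0x56FFA
clock 6: out=0, reg = 0xAB7FD
clock 7: out=1, reg = 0x55BFE
clock 8: out=0, reg = 0xAADFF
clock 9: out=1, reg = 0x556FF
clock 10: out=1, reg = 0x2AB7F
clock 11: out=1, reg = 0x155BF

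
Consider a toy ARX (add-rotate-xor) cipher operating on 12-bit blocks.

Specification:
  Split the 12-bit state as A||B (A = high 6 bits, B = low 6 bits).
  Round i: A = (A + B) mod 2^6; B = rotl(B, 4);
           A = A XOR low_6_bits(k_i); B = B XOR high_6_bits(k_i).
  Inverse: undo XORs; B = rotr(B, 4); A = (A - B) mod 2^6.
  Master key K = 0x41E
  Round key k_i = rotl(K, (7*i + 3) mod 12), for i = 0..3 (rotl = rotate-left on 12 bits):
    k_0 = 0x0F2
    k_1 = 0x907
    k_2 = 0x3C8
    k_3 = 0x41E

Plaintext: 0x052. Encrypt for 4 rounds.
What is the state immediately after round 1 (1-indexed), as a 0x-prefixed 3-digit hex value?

s_0 = plaintext = 0x052
s_1 = Round(s_0, k_0) = 0x867
s_2 = Round(s_1, k_1) = 0x3DD
s_3 = Round(s_2, k_2) = 0x918
s_4 = Round(s_3, k_3) = 0x896

0x867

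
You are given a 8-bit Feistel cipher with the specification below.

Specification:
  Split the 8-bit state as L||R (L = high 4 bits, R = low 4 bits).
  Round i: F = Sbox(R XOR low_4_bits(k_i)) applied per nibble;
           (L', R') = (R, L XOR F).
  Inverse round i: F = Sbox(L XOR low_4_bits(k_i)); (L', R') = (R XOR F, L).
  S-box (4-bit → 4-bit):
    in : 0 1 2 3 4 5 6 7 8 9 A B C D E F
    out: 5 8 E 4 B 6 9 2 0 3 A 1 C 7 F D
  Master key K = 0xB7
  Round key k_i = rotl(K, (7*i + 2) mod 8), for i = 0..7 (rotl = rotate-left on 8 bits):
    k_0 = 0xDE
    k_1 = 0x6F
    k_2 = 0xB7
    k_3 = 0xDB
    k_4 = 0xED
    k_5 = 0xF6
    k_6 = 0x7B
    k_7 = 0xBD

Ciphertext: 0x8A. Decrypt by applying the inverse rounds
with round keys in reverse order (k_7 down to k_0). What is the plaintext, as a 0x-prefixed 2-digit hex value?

0x7E

s_0 = ciphertext = 0x8A
s_1 = InvRound(s_0, k_7) = 0xC8
s_2 = InvRound(s_1, k_6) = 0xAC
s_3 = InvRound(s_2, k_5) = 0x0A
s_4 = InvRound(s_3, k_4) = 0xD0
s_5 = InvRound(s_4, k_3) = 0x9D
s_6 = InvRound(s_5, k_2) = 0x29
s_7 = InvRound(s_6, k_1) = 0xE2
s_8 = InvRound(s_7, k_0) = 0x7E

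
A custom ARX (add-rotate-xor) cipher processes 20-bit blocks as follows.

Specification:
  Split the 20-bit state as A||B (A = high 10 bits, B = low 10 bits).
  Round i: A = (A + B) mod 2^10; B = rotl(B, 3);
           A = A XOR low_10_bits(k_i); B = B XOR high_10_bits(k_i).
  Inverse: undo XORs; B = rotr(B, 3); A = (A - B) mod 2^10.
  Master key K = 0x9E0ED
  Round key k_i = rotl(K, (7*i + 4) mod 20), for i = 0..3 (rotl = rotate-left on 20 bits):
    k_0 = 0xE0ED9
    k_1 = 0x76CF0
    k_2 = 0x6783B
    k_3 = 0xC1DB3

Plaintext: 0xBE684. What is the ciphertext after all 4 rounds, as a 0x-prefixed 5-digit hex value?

0x8BCFA

s_0 = plaintext = 0xBE684
s_1 = Round(s_0, k_0) = 0xE93A6
s_2 = Round(s_1, k_1) = 0xEE8EC
s_3 = Round(s_2, k_2) = 0x276FF
s_4 = Round(s_3, k_3) = 0x8BCFA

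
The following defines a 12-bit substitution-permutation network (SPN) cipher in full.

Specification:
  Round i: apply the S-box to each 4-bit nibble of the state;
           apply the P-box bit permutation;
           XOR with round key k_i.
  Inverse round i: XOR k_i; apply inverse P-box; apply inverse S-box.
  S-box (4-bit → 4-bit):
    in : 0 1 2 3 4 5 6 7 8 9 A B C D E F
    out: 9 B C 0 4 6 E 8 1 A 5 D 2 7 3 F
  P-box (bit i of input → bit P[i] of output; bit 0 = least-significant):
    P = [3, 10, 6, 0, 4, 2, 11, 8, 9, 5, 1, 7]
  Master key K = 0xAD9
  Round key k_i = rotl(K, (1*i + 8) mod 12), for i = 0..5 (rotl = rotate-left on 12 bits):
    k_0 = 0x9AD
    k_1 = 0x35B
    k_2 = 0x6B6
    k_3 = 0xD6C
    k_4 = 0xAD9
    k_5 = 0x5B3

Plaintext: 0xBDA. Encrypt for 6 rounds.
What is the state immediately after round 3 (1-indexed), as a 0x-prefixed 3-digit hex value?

s_0 = plaintext = 0xBDA
s_1 = Round(s_0, k_0) = 0x373
s_2 = Round(s_1, k_1) = 0x25B
s_3 = Round(s_2, k_2) = 0xE79
s_4 = Round(s_3, k_3) = 0xA4D
s_5 = Round(s_4, k_4) = 0x493
s_6 = Round(s_5, k_5) = 0x4B5

0xE79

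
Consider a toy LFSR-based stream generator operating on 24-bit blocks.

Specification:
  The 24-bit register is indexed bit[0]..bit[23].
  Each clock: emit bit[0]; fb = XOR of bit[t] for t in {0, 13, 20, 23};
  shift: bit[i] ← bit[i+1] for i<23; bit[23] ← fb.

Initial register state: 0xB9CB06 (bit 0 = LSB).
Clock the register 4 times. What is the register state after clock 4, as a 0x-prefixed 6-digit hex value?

0xEB9CB0

reg_0 = 0xB9CB06
clock 1: out=0, reg = 0x5CE583
clock 2: out=1, reg = 0xAE72C1
clock 3: out=1, reg = 0xD73960
clock 4: out=0, reg = 0xEB9CB0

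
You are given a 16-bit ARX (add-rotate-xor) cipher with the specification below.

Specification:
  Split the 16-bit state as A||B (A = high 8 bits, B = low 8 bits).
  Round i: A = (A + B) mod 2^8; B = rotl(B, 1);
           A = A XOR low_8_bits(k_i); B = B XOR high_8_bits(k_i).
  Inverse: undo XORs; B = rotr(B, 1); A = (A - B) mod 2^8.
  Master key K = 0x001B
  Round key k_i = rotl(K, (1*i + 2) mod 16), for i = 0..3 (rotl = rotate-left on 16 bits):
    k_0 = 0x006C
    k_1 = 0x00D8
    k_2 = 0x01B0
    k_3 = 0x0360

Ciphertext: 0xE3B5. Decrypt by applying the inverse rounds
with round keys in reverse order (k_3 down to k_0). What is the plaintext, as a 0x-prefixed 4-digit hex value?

0x264B

s_0 = ciphertext = 0xE3B5
s_1 = InvRound(s_0, k_3) = 0x285B
s_2 = InvRound(s_1, k_2) = 0x6B2D
s_3 = InvRound(s_2, k_1) = 0x1D96
s_4 = InvRound(s_3, k_0) = 0x264B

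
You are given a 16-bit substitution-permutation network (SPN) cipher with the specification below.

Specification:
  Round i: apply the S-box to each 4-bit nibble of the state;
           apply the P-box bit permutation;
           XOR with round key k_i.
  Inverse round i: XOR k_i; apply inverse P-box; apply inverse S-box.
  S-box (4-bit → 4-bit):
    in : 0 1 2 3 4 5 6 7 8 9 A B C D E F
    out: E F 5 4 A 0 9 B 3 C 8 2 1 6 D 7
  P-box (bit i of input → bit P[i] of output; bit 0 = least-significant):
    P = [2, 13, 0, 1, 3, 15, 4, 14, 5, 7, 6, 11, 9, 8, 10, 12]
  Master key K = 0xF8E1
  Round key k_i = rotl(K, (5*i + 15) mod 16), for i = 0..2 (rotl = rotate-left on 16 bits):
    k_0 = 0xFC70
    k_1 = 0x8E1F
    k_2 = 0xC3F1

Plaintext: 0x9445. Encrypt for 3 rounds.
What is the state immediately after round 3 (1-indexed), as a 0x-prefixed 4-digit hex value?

s_0 = plaintext = 0x9445
s_1 = Round(s_0, k_0) = 0x20F0
s_2 = Round(s_1, k_1) = 0x20C4
s_3 = Round(s_2, k_2) = 0xED3B

0xED3B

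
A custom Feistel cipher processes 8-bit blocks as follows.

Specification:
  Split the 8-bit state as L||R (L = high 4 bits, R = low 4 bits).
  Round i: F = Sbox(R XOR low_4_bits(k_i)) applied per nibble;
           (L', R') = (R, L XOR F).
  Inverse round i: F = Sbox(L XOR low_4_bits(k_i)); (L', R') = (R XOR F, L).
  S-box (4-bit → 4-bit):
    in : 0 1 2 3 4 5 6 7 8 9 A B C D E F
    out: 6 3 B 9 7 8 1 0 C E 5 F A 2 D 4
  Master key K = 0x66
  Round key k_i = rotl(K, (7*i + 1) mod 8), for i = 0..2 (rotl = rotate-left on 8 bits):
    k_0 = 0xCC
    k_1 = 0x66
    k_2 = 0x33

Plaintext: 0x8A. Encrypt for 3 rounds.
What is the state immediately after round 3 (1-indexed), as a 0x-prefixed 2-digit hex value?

0xEB

s_0 = plaintext = 0x8A
s_1 = Round(s_0, k_0) = 0xA9
s_2 = Round(s_1, k_1) = 0x9E
s_3 = Round(s_2, k_2) = 0xEB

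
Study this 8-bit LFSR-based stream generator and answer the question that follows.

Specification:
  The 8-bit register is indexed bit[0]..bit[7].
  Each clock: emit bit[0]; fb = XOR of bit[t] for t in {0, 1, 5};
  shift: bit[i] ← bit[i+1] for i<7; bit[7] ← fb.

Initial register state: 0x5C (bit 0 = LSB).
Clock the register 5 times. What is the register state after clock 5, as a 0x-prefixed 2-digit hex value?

reg_0 = 0x5C
clock 1: out=0, reg = 0x2E
clock 2: out=0, reg = 0x17
clock 3: out=1, reg = 0x0B
clock 4: out=1, reg = 0x05
clock 5: out=1, reg = 0x82

0x82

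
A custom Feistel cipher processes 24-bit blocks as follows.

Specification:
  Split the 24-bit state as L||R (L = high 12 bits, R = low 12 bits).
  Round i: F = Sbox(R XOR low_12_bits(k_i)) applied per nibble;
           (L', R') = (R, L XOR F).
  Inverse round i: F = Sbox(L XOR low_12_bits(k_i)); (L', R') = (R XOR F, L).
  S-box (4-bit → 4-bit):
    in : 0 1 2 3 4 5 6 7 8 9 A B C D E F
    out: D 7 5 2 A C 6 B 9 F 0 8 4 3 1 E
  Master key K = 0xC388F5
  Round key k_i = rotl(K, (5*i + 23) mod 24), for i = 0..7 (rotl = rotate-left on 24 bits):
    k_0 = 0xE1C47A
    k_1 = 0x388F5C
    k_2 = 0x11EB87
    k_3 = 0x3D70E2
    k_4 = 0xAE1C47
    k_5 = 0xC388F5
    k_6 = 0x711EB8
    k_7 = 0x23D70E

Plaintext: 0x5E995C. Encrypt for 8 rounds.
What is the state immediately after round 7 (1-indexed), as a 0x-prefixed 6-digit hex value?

0x2BC79E

s_0 = plaintext = 0x5E995C
s_1 = Round(s_0, k_0) = 0x95C6BF
s_2 = Round(s_1, k_1) = 0x6BF64E
s_3 = Round(s_2, k_2) = 0x64E5F0
s_4 = Round(s_3, k_3) = 0x5F0A3B
s_5 = Round(s_4, k_4) = 0xA3B344
s_6 = Round(s_5, k_5) = 0x3442BC
s_7 = Round(s_6, k_6) = 0x2BC79E
s_8 = Round(s_7, k_7) = 0x79EF41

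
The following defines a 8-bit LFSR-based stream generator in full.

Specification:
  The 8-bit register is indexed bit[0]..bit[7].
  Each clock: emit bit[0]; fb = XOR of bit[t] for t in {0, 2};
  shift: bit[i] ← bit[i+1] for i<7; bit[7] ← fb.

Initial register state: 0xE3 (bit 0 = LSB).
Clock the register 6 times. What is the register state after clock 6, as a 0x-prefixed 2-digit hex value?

0x6F

reg_0 = 0xE3
clock 1: out=1, reg = 0xF1
clock 2: out=1, reg = 0xF8
clock 3: out=0, reg = 0x7C
clock 4: out=0, reg = 0xBE
clock 5: out=0, reg = 0xDF
clock 6: out=1, reg = 0x6F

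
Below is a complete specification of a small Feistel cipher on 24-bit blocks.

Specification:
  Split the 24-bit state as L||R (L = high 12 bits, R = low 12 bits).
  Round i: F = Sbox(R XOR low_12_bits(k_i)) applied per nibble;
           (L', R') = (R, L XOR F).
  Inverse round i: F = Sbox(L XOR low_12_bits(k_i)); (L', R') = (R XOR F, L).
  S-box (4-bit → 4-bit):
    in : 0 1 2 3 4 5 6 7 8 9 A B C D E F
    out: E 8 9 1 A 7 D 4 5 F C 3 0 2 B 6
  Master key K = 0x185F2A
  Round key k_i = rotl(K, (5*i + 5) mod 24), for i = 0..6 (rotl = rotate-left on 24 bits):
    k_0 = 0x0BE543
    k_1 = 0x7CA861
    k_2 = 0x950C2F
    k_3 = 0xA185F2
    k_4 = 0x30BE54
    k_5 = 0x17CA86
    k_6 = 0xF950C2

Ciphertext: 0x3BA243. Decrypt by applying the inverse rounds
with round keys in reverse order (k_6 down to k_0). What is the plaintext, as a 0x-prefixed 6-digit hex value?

0x813C9A

s_0 = ciphertext = 0x3BA243
s_1 = InvRound(s_0, k_6) = 0x3063BA
s_2 = InvRound(s_1, k_5) = 0xCE4306
s_3 = InvRound(s_2, k_4) = 0xA38CE4
s_4 = InvRound(s_3, k_3) = 0xAE8A38
s_5 = InvRound(s_4, k_2) = 0x73CAE8
s_6 = InvRound(s_5, k_1) = 0xC9A73C
s_7 = InvRound(s_6, k_0) = 0x813C9A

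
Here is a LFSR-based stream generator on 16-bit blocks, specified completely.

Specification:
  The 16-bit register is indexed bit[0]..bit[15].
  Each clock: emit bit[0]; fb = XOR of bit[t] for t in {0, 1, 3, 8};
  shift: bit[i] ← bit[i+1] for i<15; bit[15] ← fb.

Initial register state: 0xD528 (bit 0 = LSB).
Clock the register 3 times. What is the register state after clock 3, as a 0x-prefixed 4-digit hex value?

reg_0 = 0xD528
clock 1: out=0, reg = 0x6A94
clock 2: out=0, reg = 0x354A
clock 3: out=0, reg = 0x9AA5

0x9AA5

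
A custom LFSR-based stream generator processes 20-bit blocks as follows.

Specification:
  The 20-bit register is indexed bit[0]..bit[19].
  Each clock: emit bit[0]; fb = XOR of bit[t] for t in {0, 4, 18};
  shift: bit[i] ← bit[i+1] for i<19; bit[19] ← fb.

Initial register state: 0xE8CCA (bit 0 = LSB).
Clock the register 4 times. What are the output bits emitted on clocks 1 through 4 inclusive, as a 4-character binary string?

0101

reg_0 = 0xE8CCA
clock 1: out=0, reg = 0xF4665
clock 2: out=1, reg = 0x7A332
clock 3: out=0, reg = 0x3D199
clock 4: out=1, reg = 0x1E8CC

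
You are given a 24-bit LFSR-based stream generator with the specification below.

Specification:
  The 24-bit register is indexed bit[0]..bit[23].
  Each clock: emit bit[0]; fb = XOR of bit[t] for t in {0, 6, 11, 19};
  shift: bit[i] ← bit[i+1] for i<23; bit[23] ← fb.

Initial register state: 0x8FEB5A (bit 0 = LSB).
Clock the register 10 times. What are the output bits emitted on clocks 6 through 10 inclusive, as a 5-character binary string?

01011

reg_0 = 0x8FEB5A
clock 1: out=0, reg = 0xC7F5AD
clock 2: out=1, reg = 0xE3FAD6
clock 3: out=0, reg = 0x71FD6B
clock 4: out=1, reg = 0xB8FEB5
clock 5: out=1, reg = 0xDC7F5A
clock 6: out=0, reg = 0xEE3FAD
clock 7: out=1, reg = 0xF71FD6
clock 8: out=0, reg = 0x7B8FEB
clock 9: out=1, reg = 0x3DC7F5
clock 10: out=1, reg = 0x9EE3FA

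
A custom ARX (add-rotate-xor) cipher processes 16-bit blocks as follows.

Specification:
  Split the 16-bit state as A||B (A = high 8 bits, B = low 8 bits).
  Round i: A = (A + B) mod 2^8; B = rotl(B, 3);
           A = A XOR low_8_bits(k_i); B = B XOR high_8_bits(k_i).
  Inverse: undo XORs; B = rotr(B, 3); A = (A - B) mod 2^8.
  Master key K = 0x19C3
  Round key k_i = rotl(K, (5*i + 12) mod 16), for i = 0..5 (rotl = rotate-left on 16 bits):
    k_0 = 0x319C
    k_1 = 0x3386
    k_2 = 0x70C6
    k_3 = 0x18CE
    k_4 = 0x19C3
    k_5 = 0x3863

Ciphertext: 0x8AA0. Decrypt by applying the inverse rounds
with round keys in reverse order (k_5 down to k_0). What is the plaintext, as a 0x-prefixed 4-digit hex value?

0x6A47

s_0 = ciphertext = 0x8AA0
s_1 = InvRound(s_0, k_5) = 0xD613
s_2 = InvRound(s_1, k_4) = 0xD441
s_3 = InvRound(s_2, k_3) = 0xEF2B
s_4 = InvRound(s_3, k_2) = 0xBE6B
s_5 = InvRound(s_4, k_1) = 0x2D0B
s_6 = InvRound(s_5, k_0) = 0x6A47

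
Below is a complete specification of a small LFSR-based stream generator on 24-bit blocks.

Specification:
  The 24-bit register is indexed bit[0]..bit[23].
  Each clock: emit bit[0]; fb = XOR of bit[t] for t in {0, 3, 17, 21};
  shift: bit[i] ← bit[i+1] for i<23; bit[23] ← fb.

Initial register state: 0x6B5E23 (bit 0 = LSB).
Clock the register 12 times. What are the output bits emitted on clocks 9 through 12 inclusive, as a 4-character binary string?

0111

reg_0 = 0x6B5E23
clock 1: out=1, reg = 0xB5AF11
clock 2: out=1, reg = 0x5AD788
clock 3: out=0, reg = 0x2D6BC4
clock 4: out=0, reg = 0x96B5E2
clock 5: out=0, reg = 0xCB5AF1
clock 6: out=1, reg = 0x65AD78
clock 7: out=0, reg = 0x32D6BC
clock 8: out=0, reg = 0x996B5E
clock 9: out=0, reg = 0xCCB5AF
clock 10: out=1, reg = 0x665AD7
clock 11: out=1, reg = 0xB32D6B
clock 12: out=1, reg = 0x5996B5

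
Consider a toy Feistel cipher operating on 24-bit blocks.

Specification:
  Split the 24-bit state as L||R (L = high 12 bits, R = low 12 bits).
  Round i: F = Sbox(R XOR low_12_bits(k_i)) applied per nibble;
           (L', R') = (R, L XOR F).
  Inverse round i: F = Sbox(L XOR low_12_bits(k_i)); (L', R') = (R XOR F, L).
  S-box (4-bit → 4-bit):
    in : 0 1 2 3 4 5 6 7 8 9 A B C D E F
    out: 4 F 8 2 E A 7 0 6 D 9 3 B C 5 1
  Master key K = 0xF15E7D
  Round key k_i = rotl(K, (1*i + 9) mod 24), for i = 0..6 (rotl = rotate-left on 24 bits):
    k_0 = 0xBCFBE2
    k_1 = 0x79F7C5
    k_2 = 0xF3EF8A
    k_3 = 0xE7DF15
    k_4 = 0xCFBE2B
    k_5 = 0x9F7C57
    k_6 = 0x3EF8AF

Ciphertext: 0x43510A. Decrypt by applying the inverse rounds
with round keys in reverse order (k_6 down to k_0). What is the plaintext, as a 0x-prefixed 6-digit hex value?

0xDAEB92

s_0 = ciphertext = 0x43510A
s_1 = InvRound(s_0, k_6) = 0xAD3435
s_2 = InvRound(s_1, k_5) = 0x35BAD3
s_3 = InvRound(s_2, k_4) = 0x6D735B
s_4 = InvRound(s_3, k_3) = 0xEE36D7
s_5 = InvRound(s_4, k_2) = 0x9AAEE3
s_6 = InvRound(s_5, k_1) = 0xB929AA
s_7 = InvRound(s_6, k_0) = 0xDAEB92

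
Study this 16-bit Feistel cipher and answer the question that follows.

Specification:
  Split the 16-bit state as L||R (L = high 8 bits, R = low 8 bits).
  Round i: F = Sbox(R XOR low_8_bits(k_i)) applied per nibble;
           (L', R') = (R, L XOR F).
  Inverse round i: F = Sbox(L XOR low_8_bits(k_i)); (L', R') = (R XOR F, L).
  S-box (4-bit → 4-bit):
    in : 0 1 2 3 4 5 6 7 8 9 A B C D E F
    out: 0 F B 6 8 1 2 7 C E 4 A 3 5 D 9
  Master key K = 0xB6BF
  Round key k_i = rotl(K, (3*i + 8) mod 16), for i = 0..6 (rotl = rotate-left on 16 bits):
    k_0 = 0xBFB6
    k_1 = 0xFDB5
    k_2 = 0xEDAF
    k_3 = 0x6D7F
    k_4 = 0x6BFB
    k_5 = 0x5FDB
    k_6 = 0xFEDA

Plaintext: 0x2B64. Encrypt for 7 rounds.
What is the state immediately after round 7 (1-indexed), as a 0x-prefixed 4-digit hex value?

0x1857

s_0 = plaintext = 0x2B64
s_1 = Round(s_0, k_0) = 0x6470
s_2 = Round(s_1, k_1) = 0x7055
s_3 = Round(s_2, k_2) = 0x55E4
s_4 = Round(s_3, k_3) = 0xE4BF
s_5 = Round(s_4, k_4) = 0xBF6C
s_6 = Round(s_5, k_5) = 0x6C18
s_7 = Round(s_6, k_6) = 0x1857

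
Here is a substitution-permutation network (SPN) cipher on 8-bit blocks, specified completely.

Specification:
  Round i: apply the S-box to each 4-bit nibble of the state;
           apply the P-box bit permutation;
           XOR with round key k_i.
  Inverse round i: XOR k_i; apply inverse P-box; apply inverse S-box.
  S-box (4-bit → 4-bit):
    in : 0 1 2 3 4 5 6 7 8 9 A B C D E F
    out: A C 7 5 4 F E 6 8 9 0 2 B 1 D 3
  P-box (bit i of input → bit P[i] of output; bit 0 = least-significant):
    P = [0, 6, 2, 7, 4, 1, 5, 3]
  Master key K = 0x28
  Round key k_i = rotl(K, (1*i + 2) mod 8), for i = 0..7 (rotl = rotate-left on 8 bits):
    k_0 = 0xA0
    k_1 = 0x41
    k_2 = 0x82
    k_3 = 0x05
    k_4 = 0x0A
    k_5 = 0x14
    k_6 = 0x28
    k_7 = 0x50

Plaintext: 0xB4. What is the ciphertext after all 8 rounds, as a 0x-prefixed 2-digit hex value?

0x2B

s_0 = plaintext = 0xB4
s_1 = Round(s_0, k_0) = 0xA6
s_2 = Round(s_1, k_1) = 0x85
s_3 = Round(s_2, k_2) = 0x4F
s_4 = Round(s_3, k_3) = 0x64
s_5 = Round(s_4, k_4) = 0x24
s_6 = Round(s_5, k_5) = 0x22
s_7 = Round(s_6, k_6) = 0x5F
s_8 = Round(s_7, k_7) = 0x2B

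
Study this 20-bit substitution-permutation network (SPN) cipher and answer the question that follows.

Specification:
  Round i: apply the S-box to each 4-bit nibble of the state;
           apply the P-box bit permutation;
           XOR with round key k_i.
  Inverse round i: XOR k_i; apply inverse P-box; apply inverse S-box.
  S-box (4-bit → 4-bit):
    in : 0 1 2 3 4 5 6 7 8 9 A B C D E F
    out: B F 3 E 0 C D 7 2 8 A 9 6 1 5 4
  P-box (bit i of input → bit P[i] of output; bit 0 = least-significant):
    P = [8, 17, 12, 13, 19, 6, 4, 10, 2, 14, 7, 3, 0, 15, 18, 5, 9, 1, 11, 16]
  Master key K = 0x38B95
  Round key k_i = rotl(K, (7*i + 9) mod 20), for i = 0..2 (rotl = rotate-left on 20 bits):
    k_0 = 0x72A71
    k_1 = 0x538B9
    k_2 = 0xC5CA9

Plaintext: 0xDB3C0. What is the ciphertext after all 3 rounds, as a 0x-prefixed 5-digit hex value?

0xBA795

s_0 = plaintext = 0xDB3C0
s_1 = Round(s_0, k_0) = 0x54988
s_2 = Round(s_1, k_1) = 0x630F1
s_3 = Round(s_2, k_2) = 0xBA795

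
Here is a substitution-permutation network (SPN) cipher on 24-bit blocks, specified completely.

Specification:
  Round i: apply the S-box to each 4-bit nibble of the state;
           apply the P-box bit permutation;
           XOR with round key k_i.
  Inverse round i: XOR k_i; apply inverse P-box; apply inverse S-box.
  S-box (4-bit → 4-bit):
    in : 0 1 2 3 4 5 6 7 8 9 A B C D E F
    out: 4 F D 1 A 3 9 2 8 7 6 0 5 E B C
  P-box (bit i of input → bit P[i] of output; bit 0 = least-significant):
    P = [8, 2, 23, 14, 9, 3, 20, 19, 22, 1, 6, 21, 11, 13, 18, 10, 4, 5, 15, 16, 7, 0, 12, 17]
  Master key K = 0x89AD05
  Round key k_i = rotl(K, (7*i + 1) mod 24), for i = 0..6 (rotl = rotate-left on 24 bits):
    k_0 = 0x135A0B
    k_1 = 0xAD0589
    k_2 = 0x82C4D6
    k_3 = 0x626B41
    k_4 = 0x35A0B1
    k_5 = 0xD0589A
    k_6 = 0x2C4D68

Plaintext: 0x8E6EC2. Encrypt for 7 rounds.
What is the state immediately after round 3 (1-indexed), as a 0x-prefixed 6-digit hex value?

0x94A510

s_0 = plaintext = 0x8E6EC2
s_1 = Round(s_0, k_0) = 0xE01539
s_2 = Round(s_1, k_1) = 0x6BAA0E
s_3 = Round(s_2, k_2) = 0x94A510
s_4 = Round(s_3, k_3) = 0xBF59EA
s_5 = Round(s_4, k_4) = 0xFC0AFF
s_6 = Round(s_5, k_5) = 0x4E88C8
s_7 = Round(s_6, k_6) = 0x1F0B59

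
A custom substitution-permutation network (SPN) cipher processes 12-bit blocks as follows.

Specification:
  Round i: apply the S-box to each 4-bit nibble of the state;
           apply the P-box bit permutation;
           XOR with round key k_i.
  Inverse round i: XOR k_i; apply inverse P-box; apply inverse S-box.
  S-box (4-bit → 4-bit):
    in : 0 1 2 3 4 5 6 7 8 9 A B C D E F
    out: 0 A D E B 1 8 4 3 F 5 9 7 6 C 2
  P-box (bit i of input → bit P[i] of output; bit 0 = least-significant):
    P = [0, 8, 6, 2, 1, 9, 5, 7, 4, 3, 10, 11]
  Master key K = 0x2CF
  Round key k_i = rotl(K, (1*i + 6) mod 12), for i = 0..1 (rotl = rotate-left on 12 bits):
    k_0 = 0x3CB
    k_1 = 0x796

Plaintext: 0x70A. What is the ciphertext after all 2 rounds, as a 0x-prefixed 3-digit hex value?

s_0 = plaintext = 0x70A
s_1 = Round(s_0, k_0) = 0x78A
s_2 = Round(s_1, k_1) = 0x1D5

0x1D5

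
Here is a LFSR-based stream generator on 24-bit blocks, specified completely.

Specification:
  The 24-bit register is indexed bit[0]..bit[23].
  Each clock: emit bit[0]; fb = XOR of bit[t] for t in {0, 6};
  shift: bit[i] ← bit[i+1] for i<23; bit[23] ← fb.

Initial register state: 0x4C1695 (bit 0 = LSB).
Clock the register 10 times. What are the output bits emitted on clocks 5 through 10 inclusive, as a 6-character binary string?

100101

reg_0 = 0x4C1695
clock 1: out=1, reg = 0xA60B4A
clock 2: out=0, reg = 0xD305A5
clock 3: out=1, reg = 0xE982D2
clock 4: out=0, reg = 0xF4C169
clock 5: out=1, reg = 0x7A60B4
clock 6: out=0, reg = 0x3D305A
clock 7: out=0, reg = 0x9E982D
clock 8: out=1, reg = 0xCF4C16
clock 9: out=0, reg = 0x67A60B
clock 10: out=1, reg = 0xB3D305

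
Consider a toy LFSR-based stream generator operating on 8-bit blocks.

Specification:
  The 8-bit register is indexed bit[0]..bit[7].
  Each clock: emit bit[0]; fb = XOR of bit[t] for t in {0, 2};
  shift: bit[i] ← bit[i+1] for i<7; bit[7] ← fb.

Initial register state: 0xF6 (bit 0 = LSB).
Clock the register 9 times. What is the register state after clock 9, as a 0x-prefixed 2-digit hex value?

reg_0 = 0xF6
clock 1: out=0, reg = 0xFB
clock 2: out=1, reg = 0xFD
clock 3: out=1, reg = 0x7E
clock 4: out=0, reg = 0xBF
clock 5: out=1, reg = 0x5F
clock 6: out=1, reg = 0x2F
clock 7: out=1, reg = 0x17
clock 8: out=1, reg = 0x0B
clock 9: out=1, reg = 0x85

0x85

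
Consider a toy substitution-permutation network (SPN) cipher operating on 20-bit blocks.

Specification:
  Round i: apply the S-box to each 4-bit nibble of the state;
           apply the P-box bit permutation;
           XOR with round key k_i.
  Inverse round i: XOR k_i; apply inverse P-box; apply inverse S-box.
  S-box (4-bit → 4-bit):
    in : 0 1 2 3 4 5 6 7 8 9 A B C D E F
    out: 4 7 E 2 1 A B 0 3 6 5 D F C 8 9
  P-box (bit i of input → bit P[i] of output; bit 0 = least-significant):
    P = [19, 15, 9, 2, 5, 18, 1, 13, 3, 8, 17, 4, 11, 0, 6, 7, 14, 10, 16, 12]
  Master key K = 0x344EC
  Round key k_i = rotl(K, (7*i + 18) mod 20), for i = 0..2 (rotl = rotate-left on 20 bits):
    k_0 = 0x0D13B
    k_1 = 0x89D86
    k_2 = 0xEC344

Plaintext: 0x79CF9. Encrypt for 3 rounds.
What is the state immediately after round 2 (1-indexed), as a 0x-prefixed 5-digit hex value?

s_0 = plaintext = 0x79CF9
s_1 = Round(s_0, k_0) = 0x27242
s_2 = Round(s_1, k_1) = 0xB0AB2
s_3 = Round(s_2, k_2) = 0xD312A

0xB0AB2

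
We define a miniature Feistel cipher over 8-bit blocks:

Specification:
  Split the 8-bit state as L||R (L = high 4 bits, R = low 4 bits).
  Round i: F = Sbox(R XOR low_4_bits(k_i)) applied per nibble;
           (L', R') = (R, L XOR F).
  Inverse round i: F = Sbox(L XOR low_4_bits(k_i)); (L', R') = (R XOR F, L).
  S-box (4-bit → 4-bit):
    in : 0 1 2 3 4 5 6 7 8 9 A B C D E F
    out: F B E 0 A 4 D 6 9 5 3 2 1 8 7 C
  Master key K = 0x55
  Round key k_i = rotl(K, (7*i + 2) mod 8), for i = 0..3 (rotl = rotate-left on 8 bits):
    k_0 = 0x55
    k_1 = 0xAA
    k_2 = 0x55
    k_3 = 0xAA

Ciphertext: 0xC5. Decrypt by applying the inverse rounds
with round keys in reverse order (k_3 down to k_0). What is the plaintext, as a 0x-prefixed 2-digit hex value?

s_0 = ciphertext = 0xC5
s_1 = InvRound(s_0, k_3) = 0x8C
s_2 = InvRound(s_1, k_2) = 0x48
s_3 = InvRound(s_2, k_1) = 0xF4
s_4 = InvRound(s_3, k_0) = 0x7F

0x7F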